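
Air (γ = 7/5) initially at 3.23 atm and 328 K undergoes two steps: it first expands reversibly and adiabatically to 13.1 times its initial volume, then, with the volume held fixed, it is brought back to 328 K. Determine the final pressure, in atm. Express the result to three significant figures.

P₃ ≈ 0.247 atm

Adiabatic step (PV^γ = const): P₂ = 3.23×(1/13.1)^(7/5) = 0.08811 atm; T₂ = 328×(1/13.1)^(2/5) = 117.2 K.
Isochoric: P₃ = P₂(T₃/T₂) = 0.08811 × (328/117.2) = 0.2466 atm.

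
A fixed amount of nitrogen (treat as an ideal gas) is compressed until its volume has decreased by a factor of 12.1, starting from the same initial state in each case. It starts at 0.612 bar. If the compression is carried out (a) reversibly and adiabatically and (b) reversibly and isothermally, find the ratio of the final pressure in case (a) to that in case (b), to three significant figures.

P_adiabatic / P_isothermal ≈ 2.71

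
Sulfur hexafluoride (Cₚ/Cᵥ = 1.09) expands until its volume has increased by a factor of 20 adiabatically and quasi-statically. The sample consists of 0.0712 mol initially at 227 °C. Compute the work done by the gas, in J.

W ≈ 777 J

For a reversible adiabat TV^(γ−1) is constant, so T₂ = T₁ (V₁/V₂)^(γ−1).
T₁ = 227 °C = 500.1 K.
T₂ = 500.1 × (1/20)^(0.09) = 382 K.
Q = 0, so ΔU = W_on_gas = nCᵥΔT with Cᵥ = R/(γ−1) = 92.38 J/(mol·K).
ΔU = 0.0712 × 92.38 × (382 − 500.1) = -777.4 J.
Work done by the gas = −ΔU = 777.4 J.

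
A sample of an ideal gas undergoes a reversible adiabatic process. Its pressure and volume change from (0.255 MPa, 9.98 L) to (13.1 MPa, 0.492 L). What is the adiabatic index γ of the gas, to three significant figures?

γ ≈ 1.31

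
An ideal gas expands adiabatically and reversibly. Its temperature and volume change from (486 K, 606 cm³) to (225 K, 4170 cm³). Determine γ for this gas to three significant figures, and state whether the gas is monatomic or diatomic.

γ ≈ 1.40; diatomic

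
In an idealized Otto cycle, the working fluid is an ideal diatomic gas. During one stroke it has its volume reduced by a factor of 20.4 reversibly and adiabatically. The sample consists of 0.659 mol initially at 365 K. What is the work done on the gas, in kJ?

W ≈ 11.7 kJ

Adiabatic: T₁V₁^(γ−1) = T₂V₂^(γ−1) ⇒ T₂ = T₁ (V₁/V₂)^(γ−1).
γ = 7/5 for a diatomic ideal gas, so γ−1 = 2/5.
T₂ = 365 × 20.4^(2/5) = 1219 K.
Q = 0, so ΔU = W_on_gas = nCᵥΔT with Cᵥ = R/(γ−1) = 20.79 J/(mol·K).
ΔU = 0.659 × 20.79 × (1219 − 365) = 11700 J.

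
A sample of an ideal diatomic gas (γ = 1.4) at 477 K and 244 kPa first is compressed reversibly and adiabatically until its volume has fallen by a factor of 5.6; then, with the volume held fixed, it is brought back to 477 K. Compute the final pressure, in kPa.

P₃ ≈ 1370 kPa

Adiabatic step (PV^γ = const): P₂ = 244×5.6^(1.4) = 2722 kPa; T₂ = 477×5.6^(0.4) = 950.2 K.
Isochoric: P₃ = P₂(T₃/T₂) = 2722 × (477/950.2) = 1366 kPa.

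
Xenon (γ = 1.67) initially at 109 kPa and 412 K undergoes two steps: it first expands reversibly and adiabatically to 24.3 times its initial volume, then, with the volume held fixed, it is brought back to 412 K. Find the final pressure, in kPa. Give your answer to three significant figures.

Adiabatic step (PV^γ = const): P₂ = 109×(1/24.3)^(1.67) = 0.529 kPa; T₂ = 412×(1/24.3)^(0.67) = 48.59 K.
Isochoric: P₃ = P₂(T₃/T₂) = 0.529 × (412/48.59) = 4.486 kPa.

P₃ ≈ 4.49 kPa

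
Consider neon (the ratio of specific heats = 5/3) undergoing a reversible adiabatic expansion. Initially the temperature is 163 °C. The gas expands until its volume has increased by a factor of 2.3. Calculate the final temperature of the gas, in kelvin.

Adiabatic: T₁V₁^(γ−1) = T₂V₂^(γ−1) ⇒ T₂ = T₁ (V₁/V₂)^(γ−1).
T₁ = 163 °C = 436.1 K.
T₂ = 436.1 × (1/2.3)^(2/3) = 250.3 K.

T₂ ≈ 250 K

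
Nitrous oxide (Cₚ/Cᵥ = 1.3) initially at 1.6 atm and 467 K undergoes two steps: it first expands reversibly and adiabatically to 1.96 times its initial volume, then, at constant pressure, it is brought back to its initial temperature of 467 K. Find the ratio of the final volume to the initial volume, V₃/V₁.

V₃/V₁ ≈ 2.40

Adiabatic step: V₂/V₁ = 1.96; T₂ = T₁·(1/1.96)^(0.3) = 381.6 K.
Isobaric step: V₃/V₂ = T₃/T₂ = 467/381.6.
V₃/V₁ = (V₂/V₁)(V₃/V₂) = 1.96 × (467/381.6) = 2.398.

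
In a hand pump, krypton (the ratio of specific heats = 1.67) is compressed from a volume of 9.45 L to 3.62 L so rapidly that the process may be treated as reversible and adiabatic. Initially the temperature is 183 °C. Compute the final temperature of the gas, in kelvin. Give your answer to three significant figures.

T₂ ≈ 868 K

For a reversible adiabat TV^(γ−1) is constant, so T₂ = T₁ (V₁/V₂)^(γ−1).
T₁ = 183 °C = 456.1 K.
T₂ = 456.1 × (9.45/3.62)^(0.67) = 867.6 K.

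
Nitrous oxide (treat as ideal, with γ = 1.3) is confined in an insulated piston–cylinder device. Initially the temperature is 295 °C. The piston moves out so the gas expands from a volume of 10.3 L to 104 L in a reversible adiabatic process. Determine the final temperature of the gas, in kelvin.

For a reversible adiabat TV^(γ−1) is constant, so T₂ = T₁ (V₁/V₂)^(γ−1).
T₁ = 295 °C = 568.1 K.
T₂ = 568.1 × (10.3/104)^(0.3) = 283.9 K.

T₂ ≈ 284 K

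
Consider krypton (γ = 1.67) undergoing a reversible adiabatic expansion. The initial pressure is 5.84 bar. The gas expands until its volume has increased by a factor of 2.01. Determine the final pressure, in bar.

Adiabatic: P₁V₁^γ = P₂V₂^γ ⇒ P₂ = P₁ (V₁/V₂)^γ.
P₂ = 5.84 × (1/2.01)^(1.67) = 1.82 bar.

P₂ ≈ 1.82 bar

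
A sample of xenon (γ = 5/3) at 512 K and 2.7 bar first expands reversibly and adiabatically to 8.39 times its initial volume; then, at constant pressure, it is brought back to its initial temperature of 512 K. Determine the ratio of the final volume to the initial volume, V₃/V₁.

V₃/V₁ ≈ 34.6

Adiabatic step: V₂/V₁ = 8.39; T₂ = T₁·(1/8.39)^(2/3) = 124 K.
Isobaric step: V₃/V₂ = T₃/T₂ = 512/124.
V₃/V₁ = (V₂/V₁)(V₃/V₂) = 8.39 × (512/124) = 34.64.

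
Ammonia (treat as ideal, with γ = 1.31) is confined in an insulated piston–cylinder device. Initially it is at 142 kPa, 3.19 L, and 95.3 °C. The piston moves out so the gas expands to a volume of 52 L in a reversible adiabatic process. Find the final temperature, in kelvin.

T₂ ≈ 155 K

For a reversible adiabat TV^(γ−1) is constant, so T₂ = T₁ (V₁/V₂)^(γ−1).
T₁ = 95.3 °C = 368.4 K.
T₂ = 368.4 × (3.19/52)^(0.31) = 155.1 K.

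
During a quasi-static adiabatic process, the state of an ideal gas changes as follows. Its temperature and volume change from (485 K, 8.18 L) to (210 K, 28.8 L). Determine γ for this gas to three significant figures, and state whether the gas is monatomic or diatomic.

γ ≈ 1.67; monatomic

TV^(γ−1) = const ⇒ γ − 1 = ln(T₂/T₁) / ln(V₁/V₂).
γ = 1 + ln(210/485) / ln(8.18/28.8) = 1.665.
γ ≈ 1.67 is close to 5/3, so the gas is monatomic.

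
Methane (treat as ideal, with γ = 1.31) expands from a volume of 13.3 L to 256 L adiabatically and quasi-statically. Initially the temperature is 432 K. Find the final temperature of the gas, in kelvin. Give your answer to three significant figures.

Adiabatic: T₁V₁^(γ−1) = T₂V₂^(γ−1) ⇒ T₂ = T₁ (V₁/V₂)^(γ−1).
T₂ = 432 × (13.3/256)^(0.31) = 172.7 K.

T₂ ≈ 173 K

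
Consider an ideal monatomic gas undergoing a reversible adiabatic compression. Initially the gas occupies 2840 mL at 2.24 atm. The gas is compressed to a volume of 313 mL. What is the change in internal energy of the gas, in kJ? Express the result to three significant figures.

γ = 5/3 for a monatomic ideal gas.
P₂ = P₁(V₁/V₂)^γ = 2.24×(2840/313)^(5/3) = 88.42 atm.
For a reversible adiabat, W_by_gas = (P₁V₁ − P₂V₂)/(γ−1).
W_by = (227000×0.00284 − 8.959×10^6×0.000313) / (2/3) = -3239 J.
Q = 0 ⇒ ΔU = −W_by = 3239 J.

ΔU ≈ 3.24 kJ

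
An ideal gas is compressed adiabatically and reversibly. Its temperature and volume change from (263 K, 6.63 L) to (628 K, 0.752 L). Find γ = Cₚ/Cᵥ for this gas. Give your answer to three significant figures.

γ ≈ 1.40

TV^(γ−1) = const ⇒ γ − 1 = ln(T₂/T₁) / ln(V₁/V₂).
γ = 1 + ln(628/263) / ln(6.63/0.752) = 1.4.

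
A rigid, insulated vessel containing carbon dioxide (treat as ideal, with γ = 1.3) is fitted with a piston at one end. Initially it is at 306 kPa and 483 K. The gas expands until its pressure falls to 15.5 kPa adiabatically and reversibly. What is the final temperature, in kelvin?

T₂ ≈ 243 K

Along an adiabat T P^((1−γ)/γ) is constant, so T₂ = T₁ (P₂/P₁)^((γ−1)/γ).
T₂ = 483 × (15.5/306)^(0.231) = 242.7 K.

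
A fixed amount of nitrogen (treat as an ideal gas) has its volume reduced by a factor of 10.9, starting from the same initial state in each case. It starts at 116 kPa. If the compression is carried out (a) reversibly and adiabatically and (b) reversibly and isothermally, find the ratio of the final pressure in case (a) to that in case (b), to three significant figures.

P_adiabatic / P_isothermal ≈ 2.60

For a diatomic ideal gas γ = 7/5.
Isothermal: P_b = P₁(V₁/V₂) = 116×10.9.
Adiabatic: P_a = P₁(V₁/V₂)^γ = 116×10.9^(7/5).
P_a/P_b = (V₁/V₂)^(γ−1) = 10.9^(2/5) = 2.6.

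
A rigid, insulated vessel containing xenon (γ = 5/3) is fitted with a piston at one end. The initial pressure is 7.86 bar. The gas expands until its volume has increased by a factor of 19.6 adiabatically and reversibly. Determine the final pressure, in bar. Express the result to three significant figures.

P₂ ≈ 0.0552 bar

Since PV^γ is constant along a reversible adiabat, P₂ = P₁ (V₁/V₂)^γ.
P₂ = 7.86 × (1/19.6)^(5/3) = 0.05516 bar.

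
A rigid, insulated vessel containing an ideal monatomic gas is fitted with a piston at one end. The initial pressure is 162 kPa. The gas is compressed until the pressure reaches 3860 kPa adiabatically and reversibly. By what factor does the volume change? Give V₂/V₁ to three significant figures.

V₂/V₁ ≈ 0.149

From PV^γ = const, V₂/V₁ = (P₁/P₂)^(1/γ).
For a monatomic ideal gas γ = 5/3.
V₂/V₁ = (162/3860)^(3/5) = 0.1492.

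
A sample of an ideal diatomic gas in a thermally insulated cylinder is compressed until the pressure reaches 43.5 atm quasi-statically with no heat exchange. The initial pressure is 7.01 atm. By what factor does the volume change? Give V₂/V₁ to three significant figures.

V₂/V₁ ≈ 0.271

From PV^γ = const, V₂/V₁ = (P₁/P₂)^(1/γ).
For a diatomic ideal gas γ = 7/5.
V₂/V₁ = (7.01/43.5)^(5/7) = 0.2715.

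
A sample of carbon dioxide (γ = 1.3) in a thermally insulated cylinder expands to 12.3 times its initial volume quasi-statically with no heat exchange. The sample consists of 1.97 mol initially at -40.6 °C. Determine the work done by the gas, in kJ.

W ≈ 6.72 kJ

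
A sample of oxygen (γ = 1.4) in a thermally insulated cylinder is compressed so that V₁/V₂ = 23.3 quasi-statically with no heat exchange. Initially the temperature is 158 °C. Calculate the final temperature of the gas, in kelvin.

Adiabatic: T₁V₁^(γ−1) = T₂V₂^(γ−1) ⇒ T₂ = T₁ (V₁/V₂)^(γ−1).
T₁ = 158 °C = 431.1 K.
T₂ = 431.1 × 23.3^(0.4) = 1519 K.

T₂ ≈ 1520 K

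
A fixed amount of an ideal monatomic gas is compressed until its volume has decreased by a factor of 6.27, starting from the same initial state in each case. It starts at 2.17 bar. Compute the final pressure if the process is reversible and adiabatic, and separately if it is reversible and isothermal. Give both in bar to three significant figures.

For a monatomic ideal gas γ = 5/3.
Isothermal: P₂ = P₁(V₁/V₂) = 2.17×6.27 = 13.61 bar.
Adiabatic: P₂ = P₁(V₁/V₂)^γ = 2.17×6.27^(5/3) = 46.26 bar.

adiabatic: 46.3 bar; isothermal: 13.6 bar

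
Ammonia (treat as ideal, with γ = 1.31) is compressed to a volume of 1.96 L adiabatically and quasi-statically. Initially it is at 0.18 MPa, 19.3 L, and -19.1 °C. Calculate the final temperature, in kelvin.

T₂ ≈ 516 K

Adiabatic: T₁V₁^(γ−1) = T₂V₂^(γ−1) ⇒ T₂ = T₁ (V₁/V₂)^(γ−1).
T₁ = -19.1 °C = 254 K.
T₂ = 254 × (19.3/1.96)^(0.31) = 516.2 K.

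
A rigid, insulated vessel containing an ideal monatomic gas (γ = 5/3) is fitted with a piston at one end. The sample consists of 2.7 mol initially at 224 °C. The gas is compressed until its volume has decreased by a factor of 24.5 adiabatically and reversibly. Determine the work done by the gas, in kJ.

Adiabatic: T₁V₁^(γ−1) = T₂V₂^(γ−1) ⇒ T₂ = T₁ (V₁/V₂)^(γ−1).
T₁ = 224 °C = 497.1 K.
T₂ = 497.1 × 24.5^(2/3) = 4194 K.
Q = 0, so ΔU = W_on_gas = nCᵥΔT with Cᵥ = R/(γ−1) = 12.47 J/(mol·K).
ΔU = 2.7 × 12.47 × (4194 − 497.1) = 124500 J.
Work done by the gas = −ΔU = -124500 J.

W ≈ -124 kJ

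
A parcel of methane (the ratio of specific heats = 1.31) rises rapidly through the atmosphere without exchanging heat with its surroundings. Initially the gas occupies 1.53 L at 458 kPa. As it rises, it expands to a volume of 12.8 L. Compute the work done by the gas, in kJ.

W ≈ 1.09 kJ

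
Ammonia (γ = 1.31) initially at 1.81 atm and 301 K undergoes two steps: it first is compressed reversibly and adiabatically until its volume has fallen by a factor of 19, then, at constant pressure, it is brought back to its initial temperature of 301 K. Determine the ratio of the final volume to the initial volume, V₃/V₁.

V₃/V₁ ≈ 0.0211

Adiabatic step: V₂/V₁ = 0.05263; T₂ = T₁·19^(0.31) = 749.9 K.
Isobaric step: V₃/V₂ = T₃/T₂ = 301/749.9.
V₃/V₁ = (V₂/V₁)(V₃/V₂) = 0.05263 × (301/749.9) = 0.02113.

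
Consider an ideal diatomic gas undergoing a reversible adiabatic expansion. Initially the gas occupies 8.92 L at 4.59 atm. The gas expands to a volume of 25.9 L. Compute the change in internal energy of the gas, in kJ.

ΔU ≈ -3.60 kJ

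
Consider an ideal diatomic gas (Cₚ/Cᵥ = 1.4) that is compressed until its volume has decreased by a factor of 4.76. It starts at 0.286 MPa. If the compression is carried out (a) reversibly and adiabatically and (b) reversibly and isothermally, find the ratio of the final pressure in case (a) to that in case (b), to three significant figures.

P_adiabatic / P_isothermal ≈ 1.87

Isothermal: P_b = P₁(V₁/V₂) = 0.286×4.76.
Adiabatic: P_a = P₁(V₁/V₂)^γ = 0.286×4.76^(1.4).
P_a/P_b = (V₁/V₂)^(γ−1) = 4.76^(0.4) = 1.867.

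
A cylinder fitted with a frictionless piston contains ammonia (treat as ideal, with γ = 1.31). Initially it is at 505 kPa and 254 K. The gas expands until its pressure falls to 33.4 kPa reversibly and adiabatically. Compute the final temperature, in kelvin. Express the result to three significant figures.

T₂ ≈ 134 K

Along an adiabat T P^((1−γ)/γ) is constant, so T₂ = T₁ (P₂/P₁)^((γ−1)/γ).
T₂ = 254 × (33.4/505)^(0.237) = 133.6 K.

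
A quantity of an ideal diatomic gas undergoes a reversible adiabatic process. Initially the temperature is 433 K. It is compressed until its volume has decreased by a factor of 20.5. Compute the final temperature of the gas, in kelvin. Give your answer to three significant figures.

T₂ ≈ 1450 K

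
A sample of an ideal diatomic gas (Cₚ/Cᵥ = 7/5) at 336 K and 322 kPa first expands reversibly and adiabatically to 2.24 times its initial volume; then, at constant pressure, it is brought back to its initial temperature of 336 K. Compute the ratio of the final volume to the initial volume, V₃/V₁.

Adiabatic step: V₂/V₁ = 2.24; T₂ = T₁·(1/2.24)^(2/5) = 243.4 K.
Isobaric step: V₃/V₂ = T₃/T₂ = 336/243.4.
V₃/V₁ = (V₂/V₁)(V₃/V₂) = 2.24 × (336/243.4) = 3.093.

V₃/V₁ ≈ 3.09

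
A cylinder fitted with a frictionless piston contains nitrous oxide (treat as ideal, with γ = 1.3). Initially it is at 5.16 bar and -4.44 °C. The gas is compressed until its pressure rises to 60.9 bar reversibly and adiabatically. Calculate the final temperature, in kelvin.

Adiabatic: T₂/T₁ = (P₂/P₁)^((γ−1)/γ).
T₁ = -4.44 °C = 268.7 K.
T₂ = 268.7 × (60.9/5.16)^(0.231) = 475 K.

T₂ ≈ 475 K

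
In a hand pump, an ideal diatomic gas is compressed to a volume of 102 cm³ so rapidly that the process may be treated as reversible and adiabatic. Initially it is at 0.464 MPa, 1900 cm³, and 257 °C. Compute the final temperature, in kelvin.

Adiabatic: T₁V₁^(γ−1) = T₂V₂^(γ−1) ⇒ T₂ = T₁ (V₁/V₂)^(γ−1).
γ = 7/5 for a diatomic ideal gas.
T₁ = 257 °C = 530.1 K.
T₂ = 530.1 × (1900/102)^(2/5) = 1708 K.

T₂ ≈ 1710 K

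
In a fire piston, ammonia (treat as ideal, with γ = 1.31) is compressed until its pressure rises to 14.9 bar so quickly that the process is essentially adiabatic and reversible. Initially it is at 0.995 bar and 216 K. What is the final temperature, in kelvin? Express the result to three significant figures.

T₂ ≈ 410 K

Along an adiabat T P^((1−γ)/γ) is constant, so T₂ = T₁ (P₂/P₁)^((γ−1)/γ).
T₂ = 216 × (14.9/0.995)^(0.237) = 409.8 K.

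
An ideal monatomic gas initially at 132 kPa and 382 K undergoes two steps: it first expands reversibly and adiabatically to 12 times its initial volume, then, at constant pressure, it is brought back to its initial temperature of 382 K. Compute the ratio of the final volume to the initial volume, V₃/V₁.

For a monatomic ideal gas γ = 5/3.
Adiabatic step: V₂/V₁ = 12; T₂ = T₁·(1/12)^(2/3) = 72.88 K.
Isobaric step: V₃/V₂ = T₃/T₂ = 382/72.88.
V₃/V₁ = (V₂/V₁)(V₃/V₂) = 12 × (382/72.88) = 62.9.

V₃/V₁ ≈ 62.9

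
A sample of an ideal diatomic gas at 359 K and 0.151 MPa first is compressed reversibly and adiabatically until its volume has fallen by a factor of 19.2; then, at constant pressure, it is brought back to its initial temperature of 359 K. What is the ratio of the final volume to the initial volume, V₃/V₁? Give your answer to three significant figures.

V₃/V₁ ≈ 0.0160

For a diatomic ideal gas γ = 7/5.
Adiabatic step: V₂/V₁ = 0.05208; T₂ = T₁·19.2^(2/5) = 1171 K.
Isobaric step: V₃/V₂ = T₃/T₂ = 359/1171.
V₃/V₁ = (V₂/V₁)(V₃/V₂) = 0.05208 × (359/1171) = 0.01597.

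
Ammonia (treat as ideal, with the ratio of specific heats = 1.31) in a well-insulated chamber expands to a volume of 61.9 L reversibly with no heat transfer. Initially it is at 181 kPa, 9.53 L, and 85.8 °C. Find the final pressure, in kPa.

Since PV^γ is constant along a reversible adiabat, P₂ = P₁ (V₁/V₂)^γ.
P₂ = 181 × (9.53/61.9)^(1.31) = 15.6 kPa.

P₂ ≈ 15.6 kPa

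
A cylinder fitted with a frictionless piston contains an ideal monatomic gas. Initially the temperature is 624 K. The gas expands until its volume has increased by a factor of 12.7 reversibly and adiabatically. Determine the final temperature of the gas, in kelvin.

T₂ ≈ 115 K

Adiabatic: T₁V₁^(γ−1) = T₂V₂^(γ−1) ⇒ T₂ = T₁ (V₁/V₂)^(γ−1).
For a monatomic ideal gas γ = 5/3, so γ−1 = 2/3.
T₂ = 624 × (1/12.7)^(2/3) = 114.6 K.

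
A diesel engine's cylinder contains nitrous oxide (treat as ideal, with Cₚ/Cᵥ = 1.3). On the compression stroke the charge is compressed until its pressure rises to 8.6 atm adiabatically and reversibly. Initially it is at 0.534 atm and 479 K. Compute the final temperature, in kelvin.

Along an adiabat T P^((1−γ)/γ) is constant, so T₂ = T₁ (P₂/P₁)^((γ−1)/γ).
T₂ = 479 × (8.6/0.534)^(0.231) = 909.6 K.

T₂ ≈ 910 K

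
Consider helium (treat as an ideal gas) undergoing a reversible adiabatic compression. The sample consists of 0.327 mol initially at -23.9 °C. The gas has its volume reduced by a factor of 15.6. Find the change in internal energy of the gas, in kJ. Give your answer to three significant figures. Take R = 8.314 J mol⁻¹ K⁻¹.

ΔU ≈ 5.33 kJ

Adiabatic: T₁V₁^(γ−1) = T₂V₂^(γ−1) ⇒ T₂ = T₁ (V₁/V₂)^(γ−1).
γ = 5/3 for a monatomic ideal gas, so γ−1 = 2/3.
T₁ = -23.9 °C = 249.2 K.
T₂ = 249.2 × 15.6^(2/3) = 1556 K.
Q = 0, so ΔU = W_on_gas = nCᵥΔT with Cᵥ = R/(γ−1) = 12.47 J/(mol·K).
ΔU = 0.327 × 12.47 × (1556 − 249.2) = 5330 J.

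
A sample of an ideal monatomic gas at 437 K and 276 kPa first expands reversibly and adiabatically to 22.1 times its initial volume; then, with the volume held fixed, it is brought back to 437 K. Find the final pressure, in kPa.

For a monatomic ideal gas γ = 5/3.
Adiabatic step (PV^γ = const): P₂ = 276×(1/22.1)^(5/3) = 1.586 kPa; T₂ = 437×(1/22.1)^(2/3) = 55.49 K.
Isochoric: P₃ = P₂(T₃/T₂) = 1.586 × (437/55.49) = 12.49 kPa.

P₃ ≈ 12.5 kPa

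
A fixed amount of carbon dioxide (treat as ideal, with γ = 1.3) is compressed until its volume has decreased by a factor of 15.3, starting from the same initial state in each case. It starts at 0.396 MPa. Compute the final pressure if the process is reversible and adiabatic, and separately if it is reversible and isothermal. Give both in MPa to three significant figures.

adiabatic: 13.7 MPa; isothermal: 6.06 MPa

Isothermal: P₂ = P₁(V₁/V₂) = 0.396×15.3 = 6.059 MPa.
Adiabatic: P₂ = P₁(V₁/V₂)^γ = 0.396×15.3^(1.3) = 13.73 MPa.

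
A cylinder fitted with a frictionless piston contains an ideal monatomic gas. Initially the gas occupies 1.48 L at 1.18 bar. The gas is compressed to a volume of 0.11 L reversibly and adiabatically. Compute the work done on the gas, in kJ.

W ≈ 1.22 kJ

γ = 5/3 for a monatomic ideal gas.
P₂ = P₁(V₁/V₂)^γ = 1.18×(1.48/0.11)^(5/3) = 89.81 bar.
For a reversible adiabat, W_by_gas = (P₁V₁ − P₂V₂)/(γ−1).
W_by = (118000×0.00148 − 8.981×10^6×0.00011) / (2/3) = -1220 J.
W_on_gas = −W_by = 1220 J.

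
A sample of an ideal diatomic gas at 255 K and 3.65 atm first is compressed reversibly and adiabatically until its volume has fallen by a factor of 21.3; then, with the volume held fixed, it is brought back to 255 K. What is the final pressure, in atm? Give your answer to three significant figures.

P₃ ≈ 77.7 atm

For a diatomic ideal gas γ = 7/5.
Adiabatic step (PV^γ = const): P₂ = 3.65×21.3^(7/5) = 264.3 atm; T₂ = 255×21.3^(2/5) = 866.7 K.
Isochoric: P₃ = P₂(T₃/T₂) = 264.3 × (255/866.7) = 77.75 atm.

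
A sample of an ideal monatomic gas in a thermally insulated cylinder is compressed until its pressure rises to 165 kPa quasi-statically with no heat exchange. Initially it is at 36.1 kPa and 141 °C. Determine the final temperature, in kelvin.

T₂ ≈ 761 K

Adiabatic: T₂/T₁ = (P₂/P₁)^((γ−1)/γ).
For a monatomic ideal gas γ = 5/3, so (γ−1)/γ = 2/5.
T₁ = 141 °C = 414.1 K.
T₂ = 414.1 × (165/36.1)^(2/5) = 760.6 K.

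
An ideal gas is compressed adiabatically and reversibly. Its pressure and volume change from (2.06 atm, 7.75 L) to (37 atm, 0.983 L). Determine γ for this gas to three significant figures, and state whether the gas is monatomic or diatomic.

γ ≈ 1.40; diatomic

PV^γ = const ⇒ γ = ln(P₂/P₁) / ln(V₁/V₂).
γ = ln(37/2.06) / ln(7.75/0.983) = 1.399.
γ ≈ 1.40 is close to 7/5, so the gas is diatomic.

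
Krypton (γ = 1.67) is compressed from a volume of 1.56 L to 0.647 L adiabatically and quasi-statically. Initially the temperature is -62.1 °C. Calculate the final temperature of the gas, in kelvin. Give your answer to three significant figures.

For a reversible adiabat TV^(γ−1) is constant, so T₂ = T₁ (V₁/V₂)^(γ−1).
T₁ = -62.1 °C = 211 K.
T₂ = 211 × (1.56/0.647)^(0.67) = 380.6 K.

T₂ ≈ 381 K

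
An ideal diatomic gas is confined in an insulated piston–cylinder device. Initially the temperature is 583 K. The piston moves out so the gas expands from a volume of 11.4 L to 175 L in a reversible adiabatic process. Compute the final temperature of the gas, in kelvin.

T₂ ≈ 196 K

Adiabatic: T₁V₁^(γ−1) = T₂V₂^(γ−1) ⇒ T₂ = T₁ (V₁/V₂)^(γ−1).
For a diatomic ideal gas γ = 7/5, so γ−1 = 2/5.
T₂ = 583 × (11.4/175)^(2/5) = 195.5 K.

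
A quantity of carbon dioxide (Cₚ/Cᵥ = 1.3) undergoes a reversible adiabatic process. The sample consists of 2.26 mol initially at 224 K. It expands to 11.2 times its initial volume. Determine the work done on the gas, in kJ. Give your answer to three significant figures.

For a reversible adiabat TV^(γ−1) is constant, so T₂ = T₁ (V₁/V₂)^(γ−1).
T₂ = 224 × (1/11.2)^(0.3) = 108.5 K.
Q = 0, so ΔU = W_on_gas = nCᵥΔT with Cᵥ = R/(γ−1) = 27.71 J/(mol·K).
ΔU = 2.26 × 27.71 × (108.5 − 224) = -7233 J.

W ≈ -7.23 kJ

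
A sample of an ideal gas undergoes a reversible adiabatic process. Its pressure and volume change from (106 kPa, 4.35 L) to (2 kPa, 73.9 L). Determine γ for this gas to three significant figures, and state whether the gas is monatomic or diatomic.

γ ≈ 1.40; diatomic

PV^γ = const ⇒ γ = ln(P₂/P₁) / ln(V₁/V₂).
γ = ln(2/106) / ln(4.35/73.9) = 1.402.
γ ≈ 1.40 is close to 7/5, so the gas is diatomic.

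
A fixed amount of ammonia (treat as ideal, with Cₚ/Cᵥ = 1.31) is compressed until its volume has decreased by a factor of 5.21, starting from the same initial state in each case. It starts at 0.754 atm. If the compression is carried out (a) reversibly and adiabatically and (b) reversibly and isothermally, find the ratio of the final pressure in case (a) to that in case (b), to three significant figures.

Isothermal: P_b = P₁(V₁/V₂) = 0.754×5.21.
Adiabatic: P_a = P₁(V₁/V₂)^γ = 0.754×5.21^(1.31).
P_a/P_b = (V₁/V₂)^(γ−1) = 5.21^(0.31) = 1.668.

P_adiabatic / P_isothermal ≈ 1.67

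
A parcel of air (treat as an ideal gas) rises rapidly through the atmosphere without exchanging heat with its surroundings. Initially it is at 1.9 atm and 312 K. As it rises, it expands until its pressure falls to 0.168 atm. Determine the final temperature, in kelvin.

T₂ ≈ 156 K

Adiabatic: T₂/T₁ = (P₂/P₁)^((γ−1)/γ).
For a diatomic ideal gas γ = 7/5, so (γ−1)/γ = 2/7.
T₂ = 312 × (0.168/1.9)^(2/7) = 156 K.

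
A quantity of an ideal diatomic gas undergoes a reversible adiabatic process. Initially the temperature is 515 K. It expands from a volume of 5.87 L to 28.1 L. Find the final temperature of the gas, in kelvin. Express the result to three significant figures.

Adiabatic: T₁V₁^(γ−1) = T₂V₂^(γ−1) ⇒ T₂ = T₁ (V₁/V₂)^(γ−1).
For a diatomic ideal gas γ = 7/5, so γ−1 = 2/5.
T₂ = 515 × (5.87/28.1)^(2/5) = 275.3 K.

T₂ ≈ 275 K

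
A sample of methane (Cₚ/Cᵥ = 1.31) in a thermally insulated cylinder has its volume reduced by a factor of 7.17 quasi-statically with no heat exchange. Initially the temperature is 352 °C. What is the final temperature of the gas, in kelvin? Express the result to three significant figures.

For a reversible adiabat TV^(γ−1) is constant, so T₂ = T₁ (V₁/V₂)^(γ−1).
T₁ = 352 °C = 625.1 K.
T₂ = 625.1 × 7.17^(0.31) = 1151 K.

T₂ ≈ 1150 K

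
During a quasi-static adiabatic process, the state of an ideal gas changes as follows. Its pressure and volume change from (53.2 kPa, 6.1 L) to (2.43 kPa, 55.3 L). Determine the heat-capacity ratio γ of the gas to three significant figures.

γ ≈ 1.40

PV^γ = const ⇒ γ = ln(P₂/P₁) / ln(V₁/V₂).
γ = ln(2.43/53.2) / ln(6.1/55.3) = 1.4.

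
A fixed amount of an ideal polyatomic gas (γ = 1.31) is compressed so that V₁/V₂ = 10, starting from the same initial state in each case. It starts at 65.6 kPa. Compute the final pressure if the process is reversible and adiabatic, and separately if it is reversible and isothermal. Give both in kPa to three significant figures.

Isothermal: P₂ = P₁(V₁/V₂) = 65.6×10 = 656 kPa.
Adiabatic: P₂ = P₁(V₁/V₂)^γ = 65.6×10^(1.31) = 1339 kPa.

adiabatic: 1340 kPa; isothermal: 656 kPa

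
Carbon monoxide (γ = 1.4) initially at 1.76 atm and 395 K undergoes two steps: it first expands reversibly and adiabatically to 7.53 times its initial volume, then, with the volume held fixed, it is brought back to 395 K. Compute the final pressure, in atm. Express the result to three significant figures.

P₃ ≈ 0.234 atm

Adiabatic step (PV^γ = const): P₂ = 1.76×(1/7.53)^(1.4) = 0.1042 atm; T₂ = 395×(1/7.53)^(0.4) = 176.1 K.
Isochoric: P₃ = P₂(T₃/T₂) = 0.1042 × (395/176.1) = 0.2337 atm.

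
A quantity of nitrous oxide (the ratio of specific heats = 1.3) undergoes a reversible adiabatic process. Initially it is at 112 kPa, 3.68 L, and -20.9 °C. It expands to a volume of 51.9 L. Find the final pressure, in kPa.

Since PV^γ is constant along a reversible adiabat, P₂ = P₁ (V₁/V₂)^γ.
P₂ = 112 × (3.68/51.9)^(1.3) = 3.59 kPa.

P₂ ≈ 3.59 kPa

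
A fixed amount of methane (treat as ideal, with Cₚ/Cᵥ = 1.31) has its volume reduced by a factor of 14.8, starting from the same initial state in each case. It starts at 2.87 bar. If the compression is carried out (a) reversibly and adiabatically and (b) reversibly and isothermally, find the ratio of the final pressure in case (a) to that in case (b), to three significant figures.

P_adiabatic / P_isothermal ≈ 2.31

Isothermal: P_b = P₁(V₁/V₂) = 2.87×14.8.
Adiabatic: P_a = P₁(V₁/V₂)^γ = 2.87×14.8^(1.31).
P_a/P_b = (V₁/V₂)^(γ−1) = 14.8^(0.31) = 2.306.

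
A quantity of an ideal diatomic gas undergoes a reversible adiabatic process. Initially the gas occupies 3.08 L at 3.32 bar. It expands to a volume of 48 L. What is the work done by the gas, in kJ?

W ≈ 1.70 kJ

γ = 7/5 for a diatomic ideal gas.
P₂ = P₁(V₁/V₂)^γ = 3.32×(3.08/48)^(7/5) = 0.07102 bar.
For a reversible adiabat, W_by_gas = (P₁V₁ − P₂V₂)/(γ−1).
W_by = (332000×0.00308 − 7102×0.048) / (2/5) = 1704 J.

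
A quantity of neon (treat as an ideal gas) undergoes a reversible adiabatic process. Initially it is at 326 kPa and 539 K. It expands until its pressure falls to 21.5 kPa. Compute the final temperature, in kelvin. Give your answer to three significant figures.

T₂ ≈ 182 K

Along an adiabat T P^((1−γ)/γ) is constant, so T₂ = T₁ (P₂/P₁)^((γ−1)/γ).
For a monatomic ideal gas γ = 5/3, so (γ−1)/γ = 2/5.
T₂ = 539 × (21.5/326)^(2/5) = 181.7 K.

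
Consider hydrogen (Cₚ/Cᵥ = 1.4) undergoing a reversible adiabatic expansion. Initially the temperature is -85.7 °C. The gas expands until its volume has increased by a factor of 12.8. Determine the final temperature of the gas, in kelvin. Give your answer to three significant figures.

T₂ ≈ 67.6 K

For a reversible adiabat TV^(γ−1) is constant, so T₂ = T₁ (V₁/V₂)^(γ−1).
T₁ = -85.7 °C = 187.4 K.
T₂ = 187.4 × (1/12.8)^(0.4) = 67.61 K.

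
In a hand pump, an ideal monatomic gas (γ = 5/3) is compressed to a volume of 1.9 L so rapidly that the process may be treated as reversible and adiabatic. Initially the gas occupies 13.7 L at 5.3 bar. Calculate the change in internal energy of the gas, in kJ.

P₂ = P₁(V₁/V₂)^γ = 5.3×(13.7/1.9)^(5/3) = 142.6 bar.
For a reversible adiabat, W_by_gas = (P₁V₁ − P₂V₂)/(γ−1).
W_by = (530000×0.0137 − 1.426×10^7×0.0019) / (2/3) = -29760 J.
Q = 0 ⇒ ΔU = −W_by = 29760 J.

ΔU ≈ 29.8 kJ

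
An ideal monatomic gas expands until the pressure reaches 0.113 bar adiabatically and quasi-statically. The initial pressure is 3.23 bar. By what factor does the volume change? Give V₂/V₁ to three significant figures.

From PV^γ = const, V₂/V₁ = (P₁/P₂)^(1/γ).
For a monatomic ideal gas γ = 5/3.
V₂/V₁ = (3.23/0.113)^(3/5) = 7.476.

V₂/V₁ ≈ 7.48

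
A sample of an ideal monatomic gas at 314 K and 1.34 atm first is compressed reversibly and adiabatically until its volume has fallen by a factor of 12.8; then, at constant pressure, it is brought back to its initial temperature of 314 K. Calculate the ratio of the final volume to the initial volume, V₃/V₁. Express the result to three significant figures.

V₃/V₁ ≈ 0.0143

For a monatomic ideal gas γ = 5/3.
Adiabatic step: V₂/V₁ = 0.07812; T₂ = T₁·12.8^(2/3) = 1718 K.
Isobaric step: V₃/V₂ = T₃/T₂ = 314/1718.
V₃/V₁ = (V₂/V₁)(V₃/V₂) = 0.07812 × (314/1718) = 0.01428.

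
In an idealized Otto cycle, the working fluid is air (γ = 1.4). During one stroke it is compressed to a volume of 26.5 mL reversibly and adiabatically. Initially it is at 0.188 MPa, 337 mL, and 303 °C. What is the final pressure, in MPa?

Adiabatic: P₁V₁^γ = P₂V₂^γ ⇒ P₂ = P₁ (V₁/V₂)^γ.
P₂ = 0.188 × (337/26.5)^(1.4) = 6.611 MPa.

P₂ ≈ 6.61 MPa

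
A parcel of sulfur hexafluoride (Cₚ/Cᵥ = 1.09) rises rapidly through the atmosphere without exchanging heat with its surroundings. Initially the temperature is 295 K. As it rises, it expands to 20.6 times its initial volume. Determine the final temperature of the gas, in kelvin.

T₂ ≈ 225 K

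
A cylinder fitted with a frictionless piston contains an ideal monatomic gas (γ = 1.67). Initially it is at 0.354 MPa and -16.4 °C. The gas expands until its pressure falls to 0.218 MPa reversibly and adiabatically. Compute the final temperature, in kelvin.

T₂ ≈ 211 K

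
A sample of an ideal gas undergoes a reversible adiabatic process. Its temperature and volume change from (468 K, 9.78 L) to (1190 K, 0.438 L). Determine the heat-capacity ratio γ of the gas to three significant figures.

TV^(γ−1) = const ⇒ γ − 1 = ln(T₂/T₁) / ln(V₁/V₂).
γ = 1 + ln(1190/468) / ln(9.78/0.438) = 1.3.

γ ≈ 1.30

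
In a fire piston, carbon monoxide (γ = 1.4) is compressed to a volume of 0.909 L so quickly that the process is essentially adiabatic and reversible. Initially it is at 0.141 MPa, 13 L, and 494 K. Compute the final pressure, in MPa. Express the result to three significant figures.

P₂ ≈ 5.84 MPa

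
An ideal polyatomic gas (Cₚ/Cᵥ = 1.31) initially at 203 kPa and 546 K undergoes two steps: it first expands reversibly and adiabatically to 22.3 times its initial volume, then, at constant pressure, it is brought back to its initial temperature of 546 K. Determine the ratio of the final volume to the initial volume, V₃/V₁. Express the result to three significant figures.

V₃/V₁ ≈ 58.4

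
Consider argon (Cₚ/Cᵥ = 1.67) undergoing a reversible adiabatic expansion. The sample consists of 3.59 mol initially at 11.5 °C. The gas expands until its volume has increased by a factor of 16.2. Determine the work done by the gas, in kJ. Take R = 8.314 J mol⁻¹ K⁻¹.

W ≈ 10.7 kJ

Adiabatic: T₁V₁^(γ−1) = T₂V₂^(γ−1) ⇒ T₂ = T₁ (V₁/V₂)^(γ−1).
T₁ = 11.5 °C = 284.6 K.
T₂ = 284.6 × (1/16.2)^(0.67) = 44.05 K.
Q = 0, so ΔU = W_on_gas = nCᵥΔT with Cᵥ = R/(γ−1) = 12.41 J/(mol·K).
ΔU = 3.59 × 12.41 × (44.05 − 284.6) = -10720 J.
Work done by the gas = −ΔU = 10720 J.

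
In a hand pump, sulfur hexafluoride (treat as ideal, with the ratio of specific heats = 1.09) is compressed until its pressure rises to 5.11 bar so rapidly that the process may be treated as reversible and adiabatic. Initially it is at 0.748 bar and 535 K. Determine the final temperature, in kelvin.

T₂ ≈ 627 K

Along an adiabat T P^((1−γ)/γ) is constant, so T₂ = T₁ (P₂/P₁)^((γ−1)/γ).
T₂ = 535 × (5.11/0.748)^(0.0826) = 627 K.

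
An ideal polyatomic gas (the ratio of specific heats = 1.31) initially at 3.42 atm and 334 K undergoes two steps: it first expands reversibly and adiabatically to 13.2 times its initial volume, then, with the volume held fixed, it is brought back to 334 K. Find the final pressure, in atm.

P₃ ≈ 0.259 atm

Adiabatic step (PV^γ = const): P₂ = 3.42×(1/13.2)^(1.31) = 0.1164 atm; T₂ = 334×(1/13.2)^(0.31) = 150.1 K.
Isochoric: P₃ = P₂(T₃/T₂) = 0.1164 × (334/150.1) = 0.2591 atm.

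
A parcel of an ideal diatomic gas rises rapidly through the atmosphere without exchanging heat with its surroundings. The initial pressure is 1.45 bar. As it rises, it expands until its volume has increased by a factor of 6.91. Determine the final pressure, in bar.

P₂ ≈ 0.0968 bar

Adiabatic: P₁V₁^γ = P₂V₂^γ ⇒ P₂ = P₁ (V₁/V₂)^γ.
For a diatomic ideal gas γ = 7/5.
P₂ = 1.45 × (1/6.91)^(7/5) = 0.09685 bar.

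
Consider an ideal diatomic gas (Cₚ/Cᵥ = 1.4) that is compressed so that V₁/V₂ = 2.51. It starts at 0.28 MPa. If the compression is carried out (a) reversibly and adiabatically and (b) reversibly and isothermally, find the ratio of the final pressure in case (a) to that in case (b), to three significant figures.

P_adiabatic / P_isothermal ≈ 1.45

Isothermal: P_b = P₁(V₁/V₂) = 0.28×2.51.
Adiabatic: P_a = P₁(V₁/V₂)^γ = 0.28×2.51^(1.4).
P_a/P_b = (V₁/V₂)^(γ−1) = 2.51^(0.4) = 1.445.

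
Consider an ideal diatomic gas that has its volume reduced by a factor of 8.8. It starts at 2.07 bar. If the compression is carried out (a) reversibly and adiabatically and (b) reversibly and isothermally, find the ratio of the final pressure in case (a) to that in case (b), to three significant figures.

For a diatomic ideal gas γ = 7/5.
Isothermal: P_b = P₁(V₁/V₂) = 2.07×8.8.
Adiabatic: P_a = P₁(V₁/V₂)^γ = 2.07×8.8^(7/5).
P_a/P_b = (V₁/V₂)^(γ−1) = 8.8^(2/5) = 2.387.

P_adiabatic / P_isothermal ≈ 2.39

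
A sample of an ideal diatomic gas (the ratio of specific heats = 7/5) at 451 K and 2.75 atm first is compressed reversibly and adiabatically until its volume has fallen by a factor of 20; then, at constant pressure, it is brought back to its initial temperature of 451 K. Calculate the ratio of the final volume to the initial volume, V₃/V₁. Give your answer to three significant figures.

Adiabatic step: V₂/V₁ = 0.05; T₂ = T₁·20^(2/5) = 1495 K.
Isobaric step: V₃/V₂ = T₃/T₂ = 451/1495.
V₃/V₁ = (V₂/V₁)(V₃/V₂) = 0.05 × (451/1495) = 0.01509.

V₃/V₁ ≈ 0.0151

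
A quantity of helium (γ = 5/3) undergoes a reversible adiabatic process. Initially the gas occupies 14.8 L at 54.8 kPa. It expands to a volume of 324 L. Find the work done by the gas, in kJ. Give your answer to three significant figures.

W ≈ 1.06 kJ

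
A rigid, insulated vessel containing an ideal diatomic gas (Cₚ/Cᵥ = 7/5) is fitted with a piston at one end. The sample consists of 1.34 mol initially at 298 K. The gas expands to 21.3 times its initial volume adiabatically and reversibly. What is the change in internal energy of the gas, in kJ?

ΔU ≈ -5.86 kJ

For a reversible adiabat TV^(γ−1) is constant, so T₂ = T₁ (V₁/V₂)^(γ−1).
T₂ = 298 × (1/21.3)^(2/5) = 87.67 K.
Q = 0, so ΔU = W_on_gas = nCᵥΔT with Cᵥ = R/(γ−1) = 20.79 J/(mol·K).
ΔU = 1.34 × 20.79 × (87.67 − 298) = -5858 J.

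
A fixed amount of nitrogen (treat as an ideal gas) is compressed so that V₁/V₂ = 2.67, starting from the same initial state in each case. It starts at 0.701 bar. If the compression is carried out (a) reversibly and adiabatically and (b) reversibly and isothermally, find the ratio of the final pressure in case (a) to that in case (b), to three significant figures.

For a diatomic ideal gas γ = 7/5.
Isothermal: P_b = P₁(V₁/V₂) = 0.701×2.67.
Adiabatic: P_a = P₁(V₁/V₂)^γ = 0.701×2.67^(7/5).
P_a/P_b = (V₁/V₂)^(γ−1) = 2.67^(2/5) = 1.481.

P_adiabatic / P_isothermal ≈ 1.48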